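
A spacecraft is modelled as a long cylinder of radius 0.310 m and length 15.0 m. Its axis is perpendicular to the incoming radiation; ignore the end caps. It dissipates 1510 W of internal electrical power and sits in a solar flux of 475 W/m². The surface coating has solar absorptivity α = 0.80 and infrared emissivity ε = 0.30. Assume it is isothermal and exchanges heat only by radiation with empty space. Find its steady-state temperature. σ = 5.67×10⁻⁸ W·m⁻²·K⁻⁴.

T ≈ 317 K

At steady state, absorbed solar power + internal power = radiated power.
Absorbed: α·S·A_cross = 0.80·475·9.300 = 3534 W (cross-section 2rL).
Total input = 3534 + 1510 = 5044 W.
Radiated: εσ·A_surf·T⁴ with A_surf = 2πrL = 29.22 m².
T⁴ = 5044/(0.30·5.67×10⁻⁸·29.22) = 1.015×10¹⁰ K⁴.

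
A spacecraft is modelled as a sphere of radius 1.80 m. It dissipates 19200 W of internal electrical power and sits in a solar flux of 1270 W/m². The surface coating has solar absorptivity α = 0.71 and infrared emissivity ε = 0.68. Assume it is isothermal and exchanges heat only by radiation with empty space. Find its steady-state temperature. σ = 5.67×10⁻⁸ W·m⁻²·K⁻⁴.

At steady state, absorbed solar power + internal power = radiated power.
Absorbed: α·S·A_cross = 0.71·1270·10.18 = 9178 W (cross-section πr²).
Total input = 9178 + 19200 = 28380 W.
Radiated: εσ·A_surf·T⁴ with A_surf = 4πr² = 40.72 m².
T⁴ = 28380/(0.68·5.67×10⁻⁸·40.72) = 1.808×10¹⁰ K⁴.

T ≈ 367 K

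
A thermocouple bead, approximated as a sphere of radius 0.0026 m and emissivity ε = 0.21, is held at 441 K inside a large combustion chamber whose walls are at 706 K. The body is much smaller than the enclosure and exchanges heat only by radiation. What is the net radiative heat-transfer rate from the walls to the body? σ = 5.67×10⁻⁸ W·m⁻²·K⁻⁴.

For a small grey body in a large enclosure: P_net = εσA(T_body⁴ − T_wall⁴).
A = 4πr² = 8.495×10⁻⁵ m²; T_body⁴ − T_wall⁴ = 3.782×10¹⁰ − 2.484×10¹¹ = -2.106×10¹¹ K⁴.
|P_net| = 0.21·5.67×10⁻⁸·8.495×10⁻⁵·2.106×10¹¹.

P_net ≈ 0.213 W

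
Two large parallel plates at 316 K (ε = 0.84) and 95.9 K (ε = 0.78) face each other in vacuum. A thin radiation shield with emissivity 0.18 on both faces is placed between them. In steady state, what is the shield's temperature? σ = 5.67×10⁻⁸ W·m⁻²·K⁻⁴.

In steady state the net flux on the hot side equals that on the cold side.
σ(T₁⁴−T_s⁴)/D₁ = σ(T_s⁴−T₂⁴)/D₂, with D₁ = 1/ε₁+1/ε_s−1 = 5.746, D₂ = 1/ε_s+1/ε₂−1 = 5.838.
Solve for T_s⁴: T_s⁴ = (D₂·T₁⁴ + D₁·T₂⁴)/(D₁+D₂) = 5.067×10⁹ K⁴.

T_s ≈ 267 K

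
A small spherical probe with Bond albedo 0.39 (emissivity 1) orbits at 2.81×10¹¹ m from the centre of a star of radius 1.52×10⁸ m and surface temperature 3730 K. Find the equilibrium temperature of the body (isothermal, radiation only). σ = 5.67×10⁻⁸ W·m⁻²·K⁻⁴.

T ≈ 54.2 K

The star's surface emits σT_*⁴; at distance d the flux is S = σT_*⁴(R_*/d)².
S = 5.67×10⁻⁸·(3730)⁴·(1.52×10⁸/2.81×10¹¹)² = 3.211 W/m².
For an isothermal sphere T⁴ = (1−a)S/(4σ) = 8.637×10⁶ K⁴.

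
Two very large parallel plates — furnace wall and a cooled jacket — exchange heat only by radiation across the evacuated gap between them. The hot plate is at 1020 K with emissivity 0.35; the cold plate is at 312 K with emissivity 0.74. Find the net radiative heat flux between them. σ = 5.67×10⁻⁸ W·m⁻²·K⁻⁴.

q ≈ 19000 W/m²

For two infinite grey parallel plates, q = σ(T₁⁴ − T₂⁴)/(1/ε₁ + 1/ε₂ − 1).
T₁⁴ − T₂⁴ = 1.082×10¹² − 9.476×10⁹ = 1.073×10¹² K⁴.
1/ε₁ + 1/ε₂ − 1 = 2.857 + 1.351 − 1 = 3.208.
q = 5.67×10⁻⁸ × 1.073×10¹² / 3.208.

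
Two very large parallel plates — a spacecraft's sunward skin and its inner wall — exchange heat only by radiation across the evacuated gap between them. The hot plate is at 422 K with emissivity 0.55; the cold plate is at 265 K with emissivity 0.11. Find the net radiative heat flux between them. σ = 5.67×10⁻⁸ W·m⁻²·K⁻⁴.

For two infinite grey parallel plates, q = σ(T₁⁴ − T₂⁴)/(1/ε₁ + 1/ε₂ − 1).
T₁⁴ − T₂⁴ = 3.171×10¹⁰ − 4.932×10⁹ = 2.678×10¹⁰ K⁴.
1/ε₁ + 1/ε₂ − 1 = 1.818 + 9.091 − 1 = 9.909.
q = 5.67×10⁻⁸ × 2.678×10¹⁰ / 9.909.

q ≈ 153 W/m²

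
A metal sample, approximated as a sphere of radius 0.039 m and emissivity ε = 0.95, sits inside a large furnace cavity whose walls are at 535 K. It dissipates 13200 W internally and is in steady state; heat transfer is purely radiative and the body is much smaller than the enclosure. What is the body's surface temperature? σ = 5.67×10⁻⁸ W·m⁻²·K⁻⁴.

T ≈ 1900 K

For a small grey body in a large enclosure, net radiated power = εσA(T⁴ − T_w⁴).
Steady state: P = εσA(T⁴ − T_w⁴) with A = 4πr² = 0.01911 m².
T⁴ = P/(εσA) + T_w⁴ = 13200/(0.95·5.67×10⁻⁸·0.01911) + (535)⁴
    = 1.282×10¹³ + 8.192×10¹⁰ = 1.290×10¹³ K⁴.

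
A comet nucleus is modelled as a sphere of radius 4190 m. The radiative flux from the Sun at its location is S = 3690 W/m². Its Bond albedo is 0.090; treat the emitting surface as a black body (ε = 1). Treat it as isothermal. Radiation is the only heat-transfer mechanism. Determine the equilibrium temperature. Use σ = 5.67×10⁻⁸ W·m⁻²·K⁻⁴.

At equilibrium, absorbed power = emitted power.
Absorbing cross-section = πr² = 5.515×10⁷ m²; emitting surface = 4πr² = 2.206×10⁸ m² (ratio 4).
(1−a)S·A_cross = εσ·A_surf·T⁴  ⇒  T⁴ = (1−a)S/(4σ).
T⁴ = 0.910·3690/(4·5.67×10⁻⁸) = 1.481×10¹⁰ K⁴.
T = (1.481×10¹⁰)^(1/4).

T ≈ 349 K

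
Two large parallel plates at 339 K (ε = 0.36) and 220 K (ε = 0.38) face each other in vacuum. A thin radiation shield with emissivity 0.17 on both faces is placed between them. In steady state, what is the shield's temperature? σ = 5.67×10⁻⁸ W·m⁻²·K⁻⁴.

In steady state the net flux on the hot side equals that on the cold side.
σ(T₁⁴−T_s⁴)/D₁ = σ(T_s⁴−T₂⁴)/D₂, with D₁ = 1/ε₁+1/ε_s−1 = 7.660, D₂ = 1/ε_s+1/ε₂−1 = 7.514.
Solve for T_s⁴: T_s⁴ = (D₂·T₁⁴ + D₁·T₂⁴)/(D₁+D₂) = 7.722×10⁹ K⁴.

T_s ≈ 296 K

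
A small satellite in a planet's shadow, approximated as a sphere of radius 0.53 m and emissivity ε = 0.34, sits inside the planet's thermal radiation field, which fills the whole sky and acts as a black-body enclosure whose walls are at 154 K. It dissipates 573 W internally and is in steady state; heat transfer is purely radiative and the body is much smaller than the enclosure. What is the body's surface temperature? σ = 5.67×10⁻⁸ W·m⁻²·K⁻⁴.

For a small grey body in a large enclosure, net radiated power = εσA(T⁴ − T_w⁴).
Steady state: P = εσA(T⁴ − T_w⁴) with A = 4πr² = 3.530 m².
T⁴ = P/(εσA) + T_w⁴ = 573/(0.34·5.67×10⁻⁸·3.530) + (154)⁴
    = 8.420×10⁹ + 5.624×10⁸ = 8.983×10⁹ K⁴.

T ≈ 308 K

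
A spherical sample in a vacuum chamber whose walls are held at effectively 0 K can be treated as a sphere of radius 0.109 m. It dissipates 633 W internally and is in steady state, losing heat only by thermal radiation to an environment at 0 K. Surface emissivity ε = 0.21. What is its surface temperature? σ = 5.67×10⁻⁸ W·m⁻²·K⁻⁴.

Steady state: internal power = radiated power, P = εσA T⁴.
Radiating area A = 4πr² = 0.1493 m².
T⁴ = P/(εσA) = 633/(0.21·5.67×10⁻⁸·0.1493) = 3.561×10¹¹ K⁴.
T = (3.561×10¹¹)^(1/4).

T ≈ 772 K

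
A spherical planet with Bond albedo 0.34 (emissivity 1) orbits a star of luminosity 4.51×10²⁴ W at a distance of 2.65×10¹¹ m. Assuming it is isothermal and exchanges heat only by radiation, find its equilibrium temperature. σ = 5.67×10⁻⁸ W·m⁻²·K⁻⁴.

First find the stellar flux at distance d: S = L/(4πd²) = 4.51×10²⁴/(4π·(2.65×10¹¹)²) = 5.111 W/m².
For an isothermal sphere, absorbed (1−a)S·πr² = emitted σ·4πr²·T⁴, so T⁴ = (1−a)S/(4σ).
T⁴ = 0.660·5.111/(4·5.67×10⁻⁸) = 1.487×10⁷ K⁴.

T ≈ 62.1 K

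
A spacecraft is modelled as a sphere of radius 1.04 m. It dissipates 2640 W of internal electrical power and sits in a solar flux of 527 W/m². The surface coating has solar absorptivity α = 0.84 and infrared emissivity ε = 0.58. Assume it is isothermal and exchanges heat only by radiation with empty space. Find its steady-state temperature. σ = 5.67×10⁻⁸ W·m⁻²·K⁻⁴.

T ≈ 310 K

At steady state, absorbed solar power + internal power = radiated power.
Absorbed: α·S·A_cross = 0.84·527·3.398 = 1504 W (cross-section πr²).
Total input = 1504 + 2640 = 4144 W.
Radiated: εσ·A_surf·T⁴ with A_surf = 4πr² = 13.59 m².
T⁴ = 4144/(0.58·5.67×10⁻⁸·13.59) = 9.272×10⁹ K⁴.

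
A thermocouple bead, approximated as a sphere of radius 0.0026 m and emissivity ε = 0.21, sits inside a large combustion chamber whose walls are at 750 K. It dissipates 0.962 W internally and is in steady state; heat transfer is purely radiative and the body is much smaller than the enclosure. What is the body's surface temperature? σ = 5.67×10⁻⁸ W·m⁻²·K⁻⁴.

For a small grey body in a large enclosure, net radiated power = εσA(T⁴ − T_w⁴).
Steady state: P = εσA(T⁴ − T_w⁴) with A = 4πr² = 8.495×10⁻⁵ m².
T⁴ = P/(εσA) + T_w⁴ = 0.962/(0.21·5.67×10⁻⁸·8.495×10⁻⁵) + (750)⁴
    = 9.511×10¹¹ + 3.164×10¹¹ = 1.267×10¹² K⁴.

T ≈ 1060 K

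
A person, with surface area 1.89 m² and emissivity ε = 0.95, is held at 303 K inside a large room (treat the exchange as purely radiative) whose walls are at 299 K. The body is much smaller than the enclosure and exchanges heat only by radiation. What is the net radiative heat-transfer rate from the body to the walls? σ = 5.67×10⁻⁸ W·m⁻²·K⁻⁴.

P_net ≈ 44.4 W

For a small grey body in a large enclosure: P_net = εσA(T_body⁴ − T_wall⁴).
A = 1.89 m²; T_body⁴ − T_wall⁴ = 8.429×10⁹ − 7.993×10⁹ = 4.364×10⁸ K⁴.
|P_net| = 0.95·5.67×10⁻⁸·1.890·4.364×10⁸.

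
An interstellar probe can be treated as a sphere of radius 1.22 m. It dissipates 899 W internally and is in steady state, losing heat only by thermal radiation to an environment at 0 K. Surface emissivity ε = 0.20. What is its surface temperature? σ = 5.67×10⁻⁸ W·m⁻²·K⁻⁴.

Steady state: internal power = radiated power, P = εσA T⁴.
Radiating area A = 4πr² = 18.70 m².
T⁴ = P/(εσA) = 899/(0.20·5.67×10⁻⁸·18.70) = 4.239×10⁹ K⁴.
T = (4.239×10⁹)^(1/4).

T ≈ 255 K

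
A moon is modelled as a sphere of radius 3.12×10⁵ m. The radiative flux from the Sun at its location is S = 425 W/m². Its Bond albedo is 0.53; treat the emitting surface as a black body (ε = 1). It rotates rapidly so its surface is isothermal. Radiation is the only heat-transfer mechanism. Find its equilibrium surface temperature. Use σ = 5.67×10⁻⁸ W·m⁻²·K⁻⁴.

At equilibrium, absorbed power = emitted power.
Absorbing cross-section = πr² = 3.058×10¹¹ m²; emitting surface = 4πr² = 1.223×10¹² m² (ratio 4).
(1−a)S·A_cross = εσ·A_surf·T⁴  ⇒  T⁴ = (1−a)S/(4σ).
T⁴ = 0.470·425/(4·5.67×10⁻⁸) = 8.807×10⁸ K⁴.
T = (8.807×10⁸)^(1/4).

T ≈ 172 K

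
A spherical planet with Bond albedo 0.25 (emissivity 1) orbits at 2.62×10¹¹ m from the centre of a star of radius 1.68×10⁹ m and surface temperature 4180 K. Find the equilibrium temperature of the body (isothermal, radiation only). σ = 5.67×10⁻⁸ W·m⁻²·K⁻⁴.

The star's surface emits σT_*⁴; at distance d the flux is S = σT_*⁴(R_*/d)².
S = 5.67×10⁻⁸·(4180)⁴·(1.68×10⁹/2.62×10¹¹)² = 711.7 W/m².
For an isothermal sphere T⁴ = (1−a)S/(4σ) = 2.354×10⁹ K⁴.

T ≈ 220 K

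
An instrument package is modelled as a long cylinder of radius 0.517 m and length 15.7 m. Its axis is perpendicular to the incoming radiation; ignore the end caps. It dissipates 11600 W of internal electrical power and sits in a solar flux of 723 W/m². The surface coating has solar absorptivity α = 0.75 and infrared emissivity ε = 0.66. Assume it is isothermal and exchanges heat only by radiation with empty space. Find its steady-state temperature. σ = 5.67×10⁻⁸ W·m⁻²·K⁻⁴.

At steady state, absorbed solar power + internal power = radiated power.
Absorbed: α·S·A_cross = 0.75·723·16.23 = 8803 W (cross-section 2rL).
Total input = 8803 + 11600 = 20400 W.
Radiated: εσ·A_surf·T⁴ with A_surf = 2πrL = 51.00 m².
T⁴ = 20400/(0.66·5.67×10⁻⁸·51.00) = 1.069×10¹⁰ K⁴.

T ≈ 322 K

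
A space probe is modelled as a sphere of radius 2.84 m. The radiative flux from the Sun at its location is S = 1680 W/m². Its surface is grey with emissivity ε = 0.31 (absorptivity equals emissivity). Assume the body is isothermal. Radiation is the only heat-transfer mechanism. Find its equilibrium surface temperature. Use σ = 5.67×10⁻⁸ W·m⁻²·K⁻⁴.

T ≈ 293 K

At equilibrium, absorbed power = emitted power.
Absorbing cross-section = πr² = 25.34 m²; emitting surface = 4πr² = 101.4 m² (ratio 4).
εS·A_cross = εσ·A_surf·T⁴  ⇒  T⁴ = S/(4σ)   (ε cancels).
T⁴ = 1680/(4·5.67×10⁻⁸) = 7.407×10⁹ K⁴.
T = (7.407×10⁹)^(1/4).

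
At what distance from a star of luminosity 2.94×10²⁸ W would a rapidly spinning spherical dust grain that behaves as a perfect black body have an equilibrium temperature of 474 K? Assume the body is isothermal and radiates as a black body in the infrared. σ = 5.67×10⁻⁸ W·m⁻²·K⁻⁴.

For an isothermal black-emitting sphere, (1−a)S·πr² = σ·4πr²·T⁴ ⇒ S = 4σT⁴/(1−a).
S = 4·5.67×10⁻⁸·(474)⁴/1.00 = 11450 W/m².
Flux falls as S = L/(4πd²), so d = √(L/(4πS)) = √(2.94×10²⁸/(4π·11450)).

d ≈ 4.52×10¹¹ m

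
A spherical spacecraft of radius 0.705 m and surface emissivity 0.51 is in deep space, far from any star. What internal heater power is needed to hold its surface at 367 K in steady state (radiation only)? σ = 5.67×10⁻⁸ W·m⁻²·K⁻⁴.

P ≈ 3280 W

P = εσ·4πr²·T⁴.
4πr² = 6.246 m²; T⁴ = 1.814×10¹⁰ K⁴.
P = 0.51·5.67×10⁻⁸·6.246·1.814×10¹⁰.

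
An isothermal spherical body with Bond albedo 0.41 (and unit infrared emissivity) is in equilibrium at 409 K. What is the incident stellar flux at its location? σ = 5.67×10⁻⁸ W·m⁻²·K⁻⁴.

(1−a)S·πr² = σ·4πr²·T⁴ ⇒ S = 4σT⁴/(1−a).
S = 4·5.67×10⁻⁸·2.798×10¹⁰/0.590.

S ≈ 10800 W/m²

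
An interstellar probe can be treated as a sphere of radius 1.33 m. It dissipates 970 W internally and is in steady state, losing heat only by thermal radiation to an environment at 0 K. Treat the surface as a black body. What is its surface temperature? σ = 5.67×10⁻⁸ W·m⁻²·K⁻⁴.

Steady state: internal power = radiated power, P = εσA T⁴.
Radiating area A = 4πr² = 22.23 m².
T⁴ = P/(εσA) = 970/(1.0·5.67×10⁻⁸·22.23) = 7.696×10⁸ K⁴.
T = (7.696×10⁸)^(1/4).

T ≈ 167 K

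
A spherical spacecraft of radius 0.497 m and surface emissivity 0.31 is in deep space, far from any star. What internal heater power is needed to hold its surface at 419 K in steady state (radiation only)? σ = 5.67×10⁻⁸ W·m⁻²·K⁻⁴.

P ≈ 1680 W

P = εσ·4πr²·T⁴.
4πr² = 3.104 m²; T⁴ = 3.082×10¹⁰ K⁴.
P = 0.31·5.67×10⁻⁸·3.104·3.082×10¹⁰.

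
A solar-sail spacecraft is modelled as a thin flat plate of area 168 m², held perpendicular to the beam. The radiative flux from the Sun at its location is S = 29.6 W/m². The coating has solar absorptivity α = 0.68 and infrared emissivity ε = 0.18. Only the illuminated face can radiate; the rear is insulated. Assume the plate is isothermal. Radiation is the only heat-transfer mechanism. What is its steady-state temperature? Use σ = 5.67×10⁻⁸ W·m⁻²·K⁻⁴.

At equilibrium, absorbed power = emitted power.
Absorbing cross-section = A = 168.0 m²; emitting surface = A = 168.0 m² (ratio 1).
αS·A_cross = εσ·A_surf·T⁴  ⇒  T⁴ = αS/(ε·1σ).
T⁴ = 0.680·29.6/(0.18·1·5.67×10⁻⁸) = 1.972×10⁹ K⁴.
T = (1.972×10⁹)^(1/4).

T ≈ 211 K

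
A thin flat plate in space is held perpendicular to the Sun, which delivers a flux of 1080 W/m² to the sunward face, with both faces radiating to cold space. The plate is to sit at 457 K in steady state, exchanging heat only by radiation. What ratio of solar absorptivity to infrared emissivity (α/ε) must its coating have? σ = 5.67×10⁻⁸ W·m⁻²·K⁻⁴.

Balance: αS·A = εσ·2A·T⁴ ⇒ α/ε = 2σT⁴/S.
α/ε = 2·5.67×10⁻⁸·(457)⁴/1080 = 2·5.67×10⁻⁸·4.362×10¹⁰/1080.

α/ε ≈ 4.58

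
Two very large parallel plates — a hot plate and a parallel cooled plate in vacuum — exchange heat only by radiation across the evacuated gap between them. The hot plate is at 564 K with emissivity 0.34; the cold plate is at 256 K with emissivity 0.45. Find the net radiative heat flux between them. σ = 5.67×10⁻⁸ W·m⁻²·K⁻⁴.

q ≈ 1320 W/m²

For two infinite grey parallel plates, q = σ(T₁⁴ − T₂⁴)/(1/ε₁ + 1/ε₂ − 1).
T₁⁴ − T₂⁴ = 1.012×10¹¹ − 4.295×10⁹ = 9.689×10¹⁰ K⁴.
1/ε₁ + 1/ε₂ − 1 = 2.941 + 2.222 − 1 = 4.163.
q = 5.67×10⁻⁸ × 9.689×10¹⁰ / 4.163.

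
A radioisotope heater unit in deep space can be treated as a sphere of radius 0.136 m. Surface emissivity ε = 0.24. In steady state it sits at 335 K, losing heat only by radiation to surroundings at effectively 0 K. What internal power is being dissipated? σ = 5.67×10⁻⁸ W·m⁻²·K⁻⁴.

Steady state: P = εσA T⁴.
A = 4πr² = 0.2324 m²; T⁴ = (335)⁴ = 1.259×10¹⁰ K⁴.
P = 0.24 × 5.67×10⁻⁸ × 0.2324 × 1.259×10¹⁰.

P ≈ 39.8 W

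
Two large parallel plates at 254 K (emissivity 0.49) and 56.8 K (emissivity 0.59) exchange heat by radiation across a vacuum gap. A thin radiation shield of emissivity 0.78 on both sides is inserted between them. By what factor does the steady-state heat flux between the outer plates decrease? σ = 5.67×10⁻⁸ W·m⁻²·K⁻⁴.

Without shield: q₀ = σΔ(T⁴)/(1/ε₁+1/ε₂−1) with denominator 2.736.
With shield the two gaps are in series; the resistances add: (1/ε₁+1/ε_s−1)+(1/ε_s+1/ε₂−1) = 2.323+1.977 = 4.300.
Heat-flux ratio q₀/q = 4.300/2.736.

factor ≈ 1.57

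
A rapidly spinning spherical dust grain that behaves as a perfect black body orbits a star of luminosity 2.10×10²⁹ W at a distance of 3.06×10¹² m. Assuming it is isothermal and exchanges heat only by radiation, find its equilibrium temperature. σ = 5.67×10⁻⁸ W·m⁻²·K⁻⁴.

First find the stellar flux at distance d: S = L/(4πd²) = 2.10×10²⁹/(4π·(3.06×10¹²)²) = 1785 W/m².
For an isothermal sphere, absorbed (1−a)S·πr² = emitted σ·4πr²·T⁴, so T⁴ = (1−a)S/(4σ).
T⁴ = 1.00·1785/(4·5.67×10⁻⁸) = 7.869×10⁹ K⁴.

T ≈ 298 K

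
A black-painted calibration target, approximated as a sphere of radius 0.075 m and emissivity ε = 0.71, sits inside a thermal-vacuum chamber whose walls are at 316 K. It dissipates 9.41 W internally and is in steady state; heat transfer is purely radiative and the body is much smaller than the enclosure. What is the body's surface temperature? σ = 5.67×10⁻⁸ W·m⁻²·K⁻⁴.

T ≈ 339 K

For a small grey body in a large enclosure, net radiated power = εσA(T⁴ − T_w⁴).
Steady state: P = εσA(T⁴ − T_w⁴) with A = 4πr² = 0.07069 m².
T⁴ = P/(εσA) + T_w⁴ = 9.41/(0.71·5.67×10⁻⁸·0.07069) + (316)⁴
    = 3.307×10⁹ + 9.971×10⁹ = 1.328×10¹⁰ K⁴.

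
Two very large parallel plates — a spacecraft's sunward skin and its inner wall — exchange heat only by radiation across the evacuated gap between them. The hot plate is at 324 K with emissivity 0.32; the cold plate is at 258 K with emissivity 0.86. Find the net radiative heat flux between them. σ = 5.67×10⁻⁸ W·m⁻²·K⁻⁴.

q ≈ 114 W/m²

For two infinite grey parallel plates, q = σ(T₁⁴ − T₂⁴)/(1/ε₁ + 1/ε₂ − 1).
T₁⁴ − T₂⁴ = 1.102×10¹⁰ − 4.431×10⁹ = 6.589×10⁹ K⁴.
1/ε₁ + 1/ε₂ − 1 = 3.125 + 1.163 − 1 = 3.288.
q = 5.67×10⁻⁸ × 6.589×10⁹ / 3.288.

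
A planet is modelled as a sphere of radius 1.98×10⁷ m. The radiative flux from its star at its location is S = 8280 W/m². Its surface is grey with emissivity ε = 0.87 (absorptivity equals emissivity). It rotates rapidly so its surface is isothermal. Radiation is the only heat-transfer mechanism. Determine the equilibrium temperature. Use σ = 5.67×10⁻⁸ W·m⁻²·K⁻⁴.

T ≈ 437 K

At equilibrium, absorbed power = emitted power.
Absorbing cross-section = πr² = 1.232×10¹⁵ m²; emitting surface = 4πr² = 4.927×10¹⁵ m² (ratio 4).
εS·A_cross = εσ·A_surf·T⁴  ⇒  T⁴ = S/(4σ)   (ε cancels).
T⁴ = 8280/(4·5.67×10⁻⁸) = 3.651×10¹⁰ K⁴.
T = (3.651×10¹⁰)^(1/4).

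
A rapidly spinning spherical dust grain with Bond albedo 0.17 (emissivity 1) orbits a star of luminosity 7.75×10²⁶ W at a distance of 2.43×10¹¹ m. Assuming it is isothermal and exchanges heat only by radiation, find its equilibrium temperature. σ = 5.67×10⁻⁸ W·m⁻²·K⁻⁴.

First find the stellar flux at distance d: S = L/(4πd²) = 7.75×10²⁶/(4π·(2.43×10¹¹)²) = 1044 W/m².
For an isothermal sphere, absorbed (1−a)S·πr² = emitted σ·4πr²·T⁴, so T⁴ = (1−a)S/(4σ).
T⁴ = 0.830·1044/(4·5.67×10⁻⁸) = 3.822×10⁹ K⁴.

T ≈ 249 K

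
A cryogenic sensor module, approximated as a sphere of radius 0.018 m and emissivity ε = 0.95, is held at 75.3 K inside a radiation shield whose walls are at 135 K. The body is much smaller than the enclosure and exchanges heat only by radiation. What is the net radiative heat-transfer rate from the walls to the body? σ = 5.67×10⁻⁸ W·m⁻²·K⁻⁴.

For a small grey body in a large enclosure: P_net = εσA(T_body⁴ − T_wall⁴).
A = 4πr² = 0.004072 m²; T_body⁴ − T_wall⁴ = 3.215×10⁷ − 3.322×10⁸ = -3.000×10⁸ K⁴.
|P_net| = 0.95·5.67×10⁻⁸·0.004072·3.000×10⁸.

P_net ≈ 0.0658 W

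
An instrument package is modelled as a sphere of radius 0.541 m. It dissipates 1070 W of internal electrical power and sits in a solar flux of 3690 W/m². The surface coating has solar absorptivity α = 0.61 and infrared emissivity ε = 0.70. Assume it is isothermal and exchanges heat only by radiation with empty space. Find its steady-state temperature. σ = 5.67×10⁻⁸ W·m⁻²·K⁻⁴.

T ≈ 383 K

At steady state, absorbed solar power + internal power = radiated power.
Absorbed: α·S·A_cross = 0.61·3690·0.9195 = 2070 W (cross-section πr²).
Total input = 2070 + 1070 = 3140 W.
Radiated: εσ·A_surf·T⁴ with A_surf = 4πr² = 3.678 m².
T⁴ = 3140/(0.70·5.67×10⁻⁸·3.678) = 2.151×10¹⁰ K⁴.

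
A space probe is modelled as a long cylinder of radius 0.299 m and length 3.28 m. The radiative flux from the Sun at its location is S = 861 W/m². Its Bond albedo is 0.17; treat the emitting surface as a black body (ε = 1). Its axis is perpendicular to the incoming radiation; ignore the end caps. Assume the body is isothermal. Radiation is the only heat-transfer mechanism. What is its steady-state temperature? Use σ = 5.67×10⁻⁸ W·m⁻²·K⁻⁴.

T ≈ 252 K

At equilibrium, absorbed power = emitted power.
Absorbing cross-section = 2rL = 1.961 m²; emitting surface = 2πrL = 6.162 m² (ratio π).
(1−a)S·A_cross = εσ·A_surf·T⁴  ⇒  T⁴ = (1−a)S/(πσ).
T⁴ = 0.830·861/(π·5.67×10⁻⁸) = 4.012×10⁹ K⁴.
T = (4.012×10⁹)^(1/4).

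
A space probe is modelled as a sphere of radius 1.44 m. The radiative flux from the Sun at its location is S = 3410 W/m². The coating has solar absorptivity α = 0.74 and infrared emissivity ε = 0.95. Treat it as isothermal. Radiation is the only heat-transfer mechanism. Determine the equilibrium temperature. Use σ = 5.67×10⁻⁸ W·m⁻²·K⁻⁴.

At equilibrium, absorbed power = emitted power.
Absorbing cross-section = πr² = 6.514 m²; emitting surface = 4πr² = 26.06 m² (ratio 4).
αS·A_cross = εσ·A_surf·T⁴  ⇒  T⁴ = αS/(ε·4σ).
T⁴ = 0.740·3410/(0.95·4·5.67×10⁻⁸) = 1.171×10¹⁰ K⁴.
T = (1.171×10¹⁰)^(1/4).

T ≈ 329 K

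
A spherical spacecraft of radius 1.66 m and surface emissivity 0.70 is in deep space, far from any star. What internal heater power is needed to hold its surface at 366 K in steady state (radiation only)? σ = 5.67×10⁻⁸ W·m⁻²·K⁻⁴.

P = εσ·4πr²·T⁴.
4πr² = 34.63 m²; T⁴ = 1.794×10¹⁰ K⁴.
P = 0.70·5.67×10⁻⁸·34.63·1.794×10¹⁰.

P ≈ 24700 W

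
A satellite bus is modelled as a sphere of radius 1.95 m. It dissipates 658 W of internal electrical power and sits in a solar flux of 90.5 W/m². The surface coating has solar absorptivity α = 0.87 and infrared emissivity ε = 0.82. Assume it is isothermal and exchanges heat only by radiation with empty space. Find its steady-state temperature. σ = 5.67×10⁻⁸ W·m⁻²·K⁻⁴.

T ≈ 164 K

At steady state, absorbed solar power + internal power = radiated power.
Absorbed: α·S·A_cross = 0.87·90.5·11.95 = 940.6 W (cross-section πr²).
Total input = 940.6 + 658 = 1599 W.
Radiated: εσ·A_surf·T⁴ with A_surf = 4πr² = 47.78 m².
T⁴ = 1599/(0.82·5.67×10⁻⁸·47.78) = 7.195×10⁸ K⁴.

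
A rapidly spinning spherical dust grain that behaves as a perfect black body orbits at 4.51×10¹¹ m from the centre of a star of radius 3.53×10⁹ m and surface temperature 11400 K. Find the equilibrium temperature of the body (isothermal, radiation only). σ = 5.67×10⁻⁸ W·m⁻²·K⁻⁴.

T ≈ 713 K

The star's surface emits σT_*⁴; at distance d the flux is S = σT_*⁴(R_*/d)².
S = 5.67×10⁻⁸·(11400)⁴·(3.53×10⁹/4.51×10¹¹)² = 58670 W/m².
For an isothermal sphere T⁴ = (1−a)S/(4σ) = 2.587×10¹¹ K⁴.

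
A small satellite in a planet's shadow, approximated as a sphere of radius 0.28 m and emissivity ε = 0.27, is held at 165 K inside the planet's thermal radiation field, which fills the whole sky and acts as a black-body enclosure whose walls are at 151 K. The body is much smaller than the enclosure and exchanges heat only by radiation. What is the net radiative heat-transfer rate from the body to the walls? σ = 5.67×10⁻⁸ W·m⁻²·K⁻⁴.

P_net ≈ 3.34 W

For a small grey body in a large enclosure: P_net = εσA(T_body⁴ − T_wall⁴).
A = 4πr² = 0.9852 m²; T_body⁴ − T_wall⁴ = 7.412×10⁸ − 5.199×10⁸ = 2.213×10⁸ K⁴.
|P_net| = 0.27·5.67×10⁻⁸·0.9852·2.213×10⁸.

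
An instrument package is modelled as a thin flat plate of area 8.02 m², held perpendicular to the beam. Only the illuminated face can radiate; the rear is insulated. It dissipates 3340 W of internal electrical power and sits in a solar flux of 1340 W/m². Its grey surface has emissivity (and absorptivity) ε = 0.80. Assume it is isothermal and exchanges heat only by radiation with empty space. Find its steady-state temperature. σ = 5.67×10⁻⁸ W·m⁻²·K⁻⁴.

At steady state, absorbed solar power + internal power = radiated power.
Absorbed: α·S·A_cross = 0.80·1340·8.020 = 8597 W (cross-section A).
Total input = 8597 + 3340 = 11940 W.
Radiated: εσ·A_surf·T⁴ with A_surf = A = 8.020 m².
T⁴ = 11940/(0.80·5.67×10⁻⁸·8.020) = 3.281×10¹⁰ K⁴.

T ≈ 426 K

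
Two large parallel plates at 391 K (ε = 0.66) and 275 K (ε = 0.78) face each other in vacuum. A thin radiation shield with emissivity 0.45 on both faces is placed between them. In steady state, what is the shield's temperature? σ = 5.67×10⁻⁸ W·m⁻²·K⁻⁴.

In steady state the net flux on the hot side equals that on the cold side.
σ(T₁⁴−T_s⁴)/D₁ = σ(T_s⁴−T₂⁴)/D₂, with D₁ = 1/ε₁+1/ε_s−1 = 2.737, D₂ = 1/ε_s+1/ε₂−1 = 2.504.
Solve for T_s⁴: T_s⁴ = (D₂·T₁⁴ + D₁·T₂⁴)/(D₁+D₂) = 1.415×10¹⁰ K⁴.

T_s ≈ 345 K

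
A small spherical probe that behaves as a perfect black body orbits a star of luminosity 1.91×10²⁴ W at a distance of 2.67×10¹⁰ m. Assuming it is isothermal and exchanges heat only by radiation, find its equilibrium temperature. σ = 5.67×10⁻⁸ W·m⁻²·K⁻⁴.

First find the stellar flux at distance d: S = L/(4πd²) = 1.91×10²⁴/(4π·(2.67×10¹⁰)²) = 213.2 W/m².
For an isothermal sphere, absorbed (1−a)S·πr² = emitted σ·4πr²·T⁴, so T⁴ = (1−a)S/(4σ).
T⁴ = 1.00·213.2/(4·5.67×10⁻⁸) = 9.401×10⁸ K⁴.

T ≈ 175 K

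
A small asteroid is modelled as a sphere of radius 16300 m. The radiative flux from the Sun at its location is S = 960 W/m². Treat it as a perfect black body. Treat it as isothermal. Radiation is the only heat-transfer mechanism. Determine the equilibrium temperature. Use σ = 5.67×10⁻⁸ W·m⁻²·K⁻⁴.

T ≈ 255 K

At equilibrium, absorbed power = emitted power.
Absorbing cross-section = πr² = 8.347×10⁸ m²; emitting surface = 4πr² = 3.339×10⁹ m² (ratio 4).
S·A_cross = εσ·A_surf·T⁴  ⇒  T⁴ = S/(4σ).
T⁴ = 1.00·960/(4·5.67×10⁻⁸) = 4.233×10⁹ K⁴.
T = (4.233×10⁹)^(1/4).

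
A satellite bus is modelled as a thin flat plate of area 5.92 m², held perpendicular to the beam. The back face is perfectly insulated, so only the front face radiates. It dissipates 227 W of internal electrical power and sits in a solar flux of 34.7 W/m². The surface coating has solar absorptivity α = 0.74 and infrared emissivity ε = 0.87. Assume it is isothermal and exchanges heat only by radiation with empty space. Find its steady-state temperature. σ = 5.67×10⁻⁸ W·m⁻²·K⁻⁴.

T ≈ 190 K

At steady state, absorbed solar power + internal power = radiated power.
Absorbed: α·S·A_cross = 0.74·34.7·5.920 = 152.0 W (cross-section A).
Total input = 152.0 + 227 = 379.0 W.
Radiated: εσ·A_surf·T⁴ with A_surf = A = 5.920 m².
T⁴ = 379.0/(0.87·5.67×10⁻⁸·5.920) = 1.298×10⁹ K⁴.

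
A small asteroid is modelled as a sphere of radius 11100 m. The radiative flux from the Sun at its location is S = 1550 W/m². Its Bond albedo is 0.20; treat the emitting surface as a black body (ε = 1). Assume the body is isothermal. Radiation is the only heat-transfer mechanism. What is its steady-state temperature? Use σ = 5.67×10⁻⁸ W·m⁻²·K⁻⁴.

At equilibrium, absorbed power = emitted power.
Absorbing cross-section = πr² = 3.871×10⁸ m²; emitting surface = 4πr² = 1.548×10⁹ m² (ratio 4).
(1−a)S·A_cross = εσ·A_surf·T⁴  ⇒  T⁴ = (1−a)S/(4σ).
T⁴ = 0.800·1550/(4·5.67×10⁻⁸) = 5.467×10⁹ K⁴.
T = (5.467×10⁹)^(1/4).

T ≈ 272 K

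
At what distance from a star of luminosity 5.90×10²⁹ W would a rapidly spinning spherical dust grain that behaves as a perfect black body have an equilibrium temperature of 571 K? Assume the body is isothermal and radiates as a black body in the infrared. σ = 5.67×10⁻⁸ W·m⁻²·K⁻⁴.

d ≈ 1.40×10¹² m

For an isothermal black-emitting sphere, (1−a)S·πr² = σ·4πr²·T⁴ ⇒ S = 4σT⁴/(1−a).
S = 4·5.67×10⁻⁸·(571)⁴/1.00 = 24110 W/m².
Flux falls as S = L/(4πd²), so d = √(L/(4πS)) = √(5.90×10²⁹/(4π·24110)).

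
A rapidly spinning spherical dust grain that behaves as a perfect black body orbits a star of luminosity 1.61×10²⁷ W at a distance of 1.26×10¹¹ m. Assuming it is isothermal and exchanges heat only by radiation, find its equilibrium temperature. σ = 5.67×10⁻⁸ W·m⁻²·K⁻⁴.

T ≈ 434 K

First find the stellar flux at distance d: S = L/(4πd²) = 1.61×10²⁷/(4π·(1.26×10¹¹)²) = 8070 W/m².
For an isothermal sphere, absorbed (1−a)S·πr² = emitted σ·4πr²·T⁴, so T⁴ = (1−a)S/(4σ).
T⁴ = 1.00·8070/(4·5.67×10⁻⁸) = 3.558×10¹⁰ K⁴.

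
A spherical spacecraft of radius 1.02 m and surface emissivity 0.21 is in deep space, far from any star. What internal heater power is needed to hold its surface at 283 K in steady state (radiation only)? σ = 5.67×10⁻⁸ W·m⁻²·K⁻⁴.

P = εσ·4πr²·T⁴.
4πr² = 13.07 m²; T⁴ = 6.414×10⁹ K⁴.
P = 0.21·5.67×10⁻⁸·13.07·6.414×10⁹.

P ≈ 999 W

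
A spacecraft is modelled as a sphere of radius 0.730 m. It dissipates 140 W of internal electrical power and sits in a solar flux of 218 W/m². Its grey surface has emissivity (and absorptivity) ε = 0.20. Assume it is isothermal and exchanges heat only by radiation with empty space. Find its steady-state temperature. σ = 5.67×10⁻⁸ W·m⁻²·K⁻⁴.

At steady state, absorbed solar power + internal power = radiated power.
Absorbed: α·S·A_cross = 0.20·218·1.674 = 72.99 W (cross-section πr²).
Total input = 72.99 + 140 = 213.0 W.
Radiated: εσ·A_surf·T⁴ with A_surf = 4πr² = 6.697 m².
T⁴ = 213.0/(0.20·5.67×10⁻⁸·6.697) = 2.805×10⁹ K⁴.

T ≈ 230 K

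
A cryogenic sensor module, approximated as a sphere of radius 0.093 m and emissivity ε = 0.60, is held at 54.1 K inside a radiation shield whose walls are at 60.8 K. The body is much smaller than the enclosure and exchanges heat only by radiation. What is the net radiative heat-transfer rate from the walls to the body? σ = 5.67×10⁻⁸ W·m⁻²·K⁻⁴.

P_net ≈ 0.0189 W

For a small grey body in a large enclosure: P_net = εσA(T_body⁴ − T_wall⁴).
A = 4πr² = 0.1087 m²; T_body⁴ − T_wall⁴ = 8.566×10⁶ − 1.367×10⁷ = -5.099×10⁶ K⁴.
|P_net| = 0.60·5.67×10⁻⁸·0.1087·5.099×10⁶.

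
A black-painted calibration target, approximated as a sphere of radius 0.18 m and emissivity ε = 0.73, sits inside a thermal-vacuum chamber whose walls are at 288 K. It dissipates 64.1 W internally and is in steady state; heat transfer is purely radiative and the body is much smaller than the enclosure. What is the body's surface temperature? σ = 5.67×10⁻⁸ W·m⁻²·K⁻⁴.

T ≈ 321 K

For a small grey body in a large enclosure, net radiated power = εσA(T⁴ − T_w⁴).
Steady state: P = εσA(T⁴ − T_w⁴) with A = 4πr² = 0.4072 m².
T⁴ = P/(εσA) + T_w⁴ = 64.1/(0.73·5.67×10⁻⁸·0.4072) + (288)⁴
    = 3.804×10⁹ + 6.880×10⁹ = 1.068×10¹⁰ K⁴.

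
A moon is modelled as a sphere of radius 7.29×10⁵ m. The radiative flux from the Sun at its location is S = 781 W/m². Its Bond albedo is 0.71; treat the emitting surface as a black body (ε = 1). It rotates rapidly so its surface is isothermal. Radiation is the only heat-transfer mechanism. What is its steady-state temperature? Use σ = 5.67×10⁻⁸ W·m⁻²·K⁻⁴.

At equilibrium, absorbed power = emitted power.
Absorbing cross-section = πr² = 1.670×10¹² m²; emitting surface = 4πr² = 6.678×10¹² m² (ratio 4).
(1−a)S·A_cross = εσ·A_surf·T⁴  ⇒  T⁴ = (1−a)S/(4σ).
T⁴ = 0.290·781/(4·5.67×10⁻⁸) = 9.986×10⁸ K⁴.
T = (9.986×10⁸)^(1/4).

T ≈ 178 K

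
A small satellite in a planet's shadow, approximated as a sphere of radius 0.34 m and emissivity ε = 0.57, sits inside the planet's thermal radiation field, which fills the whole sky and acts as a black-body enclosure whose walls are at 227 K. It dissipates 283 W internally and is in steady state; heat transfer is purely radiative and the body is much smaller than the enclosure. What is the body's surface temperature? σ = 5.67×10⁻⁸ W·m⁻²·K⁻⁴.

T ≈ 305 K

For a small grey body in a large enclosure, net radiated power = εσA(T⁴ − T_w⁴).
Steady state: P = εσA(T⁴ − T_w⁴) with A = 4πr² = 1.453 m².
T⁴ = P/(εσA) + T_w⁴ = 283/(0.57·5.67×10⁻⁸·1.453) + (227)⁴
    = 6.028×10⁹ + 2.655×10⁹ = 8.683×10⁹ K⁴.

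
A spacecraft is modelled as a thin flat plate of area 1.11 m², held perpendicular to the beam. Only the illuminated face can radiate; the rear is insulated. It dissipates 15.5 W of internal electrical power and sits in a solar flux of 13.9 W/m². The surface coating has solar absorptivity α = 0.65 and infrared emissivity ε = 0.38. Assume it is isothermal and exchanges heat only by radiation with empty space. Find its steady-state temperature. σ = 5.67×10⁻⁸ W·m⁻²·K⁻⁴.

T ≈ 181 K

At steady state, absorbed solar power + internal power = radiated power.
Absorbed: α·S·A_cross = 0.65·13.9·1.110 = 10.03 W (cross-section A).
Total input = 10.03 + 15.5 = 25.53 W.
Radiated: εσ·A_surf·T⁴ with A_surf = A = 1.110 m².
T⁴ = 25.53/(0.38·5.67×10⁻⁸·1.110) = 1.067×10⁹ K⁴.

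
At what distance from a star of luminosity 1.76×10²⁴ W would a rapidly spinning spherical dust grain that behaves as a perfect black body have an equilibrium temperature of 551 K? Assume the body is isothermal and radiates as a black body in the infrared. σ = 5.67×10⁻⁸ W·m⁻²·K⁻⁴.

d ≈ 2.59×10⁹ m

For an isothermal black-emitting sphere, (1−a)S·πr² = σ·4πr²·T⁴ ⇒ S = 4σT⁴/(1−a).
S = 4·5.67×10⁻⁸·(551)⁴/1.00 = 20900 W/m².
Flux falls as S = L/(4πd²), so d = √(L/(4πS)) = √(1.76×10²⁴/(4π·20900)).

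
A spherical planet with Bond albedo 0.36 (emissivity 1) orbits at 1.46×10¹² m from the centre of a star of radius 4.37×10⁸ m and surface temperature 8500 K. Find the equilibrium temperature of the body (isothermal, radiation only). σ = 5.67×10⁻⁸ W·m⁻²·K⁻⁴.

The star's surface emits σT_*⁴; at distance d the flux is S = σT_*⁴(R_*/d)².
S = 5.67×10⁻⁸·(8500)⁴·(4.37×10⁸/1.46×10¹²)² = 26.52 W/m².
For an isothermal sphere T⁴ = (1−a)S/(4σ) = 7.483×10⁷ K⁴.

T ≈ 93.0 K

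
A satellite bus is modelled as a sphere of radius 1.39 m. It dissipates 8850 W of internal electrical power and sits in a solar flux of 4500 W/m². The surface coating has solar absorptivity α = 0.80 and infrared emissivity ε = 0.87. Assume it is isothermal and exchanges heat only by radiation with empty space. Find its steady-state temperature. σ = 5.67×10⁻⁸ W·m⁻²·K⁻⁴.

At steady state, absorbed solar power + internal power = radiated power.
Absorbed: α·S·A_cross = 0.80·4500·6.070 = 21850 W (cross-section πr²).
Total input = 21850 + 8850 = 30700 W.
Radiated: εσ·A_surf·T⁴ with A_surf = 4πr² = 24.28 m².
T⁴ = 30700/(0.87·5.67×10⁻⁸·24.28) = 2.563×10¹⁰ K⁴.

T ≈ 400 K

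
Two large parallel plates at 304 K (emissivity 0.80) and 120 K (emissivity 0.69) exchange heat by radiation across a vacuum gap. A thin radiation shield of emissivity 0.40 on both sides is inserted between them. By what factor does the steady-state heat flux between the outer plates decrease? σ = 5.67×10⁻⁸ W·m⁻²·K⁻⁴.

factor ≈ 3.35

Without shield: q₀ = σΔ(T⁴)/(1/ε₁+1/ε₂−1) with denominator 1.699.
With shield the two gaps are in series; the resistances add: (1/ε₁+1/ε_s−1)+(1/ε_s+1/ε₂−1) = 2.750+2.949 = 5.699.
Heat-flux ratio q₀/q = 5.699/1.699.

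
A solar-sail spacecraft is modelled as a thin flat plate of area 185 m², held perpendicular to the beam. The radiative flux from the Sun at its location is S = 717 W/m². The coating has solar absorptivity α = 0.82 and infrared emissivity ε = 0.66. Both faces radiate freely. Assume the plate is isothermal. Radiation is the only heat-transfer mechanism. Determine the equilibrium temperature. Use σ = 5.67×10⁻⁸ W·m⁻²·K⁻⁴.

At equilibrium, absorbed power = emitted power.
Absorbing cross-section = A = 185.0 m²; emitting surface = 2A = 370.0 m² (ratio 2).
αS·A_cross = εσ·A_surf·T⁴  ⇒  T⁴ = αS/(ε·2σ).
T⁴ = 0.820·717/(0.66·2·5.67×10⁻⁸) = 7.856×10⁹ K⁴.
T = (7.856×10⁹)^(1/4).

T ≈ 298 K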